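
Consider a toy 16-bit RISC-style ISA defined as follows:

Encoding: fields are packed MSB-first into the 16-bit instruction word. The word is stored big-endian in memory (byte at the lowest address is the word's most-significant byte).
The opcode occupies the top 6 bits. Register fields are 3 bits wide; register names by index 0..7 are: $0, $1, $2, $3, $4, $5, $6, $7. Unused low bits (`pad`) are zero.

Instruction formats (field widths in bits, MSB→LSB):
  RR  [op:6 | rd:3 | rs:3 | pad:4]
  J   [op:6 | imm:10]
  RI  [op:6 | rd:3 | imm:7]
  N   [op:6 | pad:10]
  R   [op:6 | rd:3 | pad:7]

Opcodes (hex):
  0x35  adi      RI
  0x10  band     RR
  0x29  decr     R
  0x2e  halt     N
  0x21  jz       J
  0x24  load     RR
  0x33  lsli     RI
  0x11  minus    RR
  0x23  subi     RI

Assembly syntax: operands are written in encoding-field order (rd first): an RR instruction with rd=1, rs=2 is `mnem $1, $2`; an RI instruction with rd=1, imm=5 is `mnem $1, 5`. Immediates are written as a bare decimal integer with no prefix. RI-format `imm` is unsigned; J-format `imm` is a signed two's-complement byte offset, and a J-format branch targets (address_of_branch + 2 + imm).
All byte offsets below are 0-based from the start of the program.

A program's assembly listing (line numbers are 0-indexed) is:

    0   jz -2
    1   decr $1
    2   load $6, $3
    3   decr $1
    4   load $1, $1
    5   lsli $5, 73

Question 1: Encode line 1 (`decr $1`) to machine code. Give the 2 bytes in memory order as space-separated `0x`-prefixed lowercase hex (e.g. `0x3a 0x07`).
line 1 (decr): pack op=0x29:6|rd=1:3|pad=0:7 = 0xa480; big→ a4 80

0xa4 0x80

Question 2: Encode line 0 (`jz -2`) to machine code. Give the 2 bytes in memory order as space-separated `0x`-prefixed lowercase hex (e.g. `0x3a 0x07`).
0x87 0xfe

L0: jz op=0x21:6|imm=-2:10 ⇒ 0x87fe ⇒ big 87 fe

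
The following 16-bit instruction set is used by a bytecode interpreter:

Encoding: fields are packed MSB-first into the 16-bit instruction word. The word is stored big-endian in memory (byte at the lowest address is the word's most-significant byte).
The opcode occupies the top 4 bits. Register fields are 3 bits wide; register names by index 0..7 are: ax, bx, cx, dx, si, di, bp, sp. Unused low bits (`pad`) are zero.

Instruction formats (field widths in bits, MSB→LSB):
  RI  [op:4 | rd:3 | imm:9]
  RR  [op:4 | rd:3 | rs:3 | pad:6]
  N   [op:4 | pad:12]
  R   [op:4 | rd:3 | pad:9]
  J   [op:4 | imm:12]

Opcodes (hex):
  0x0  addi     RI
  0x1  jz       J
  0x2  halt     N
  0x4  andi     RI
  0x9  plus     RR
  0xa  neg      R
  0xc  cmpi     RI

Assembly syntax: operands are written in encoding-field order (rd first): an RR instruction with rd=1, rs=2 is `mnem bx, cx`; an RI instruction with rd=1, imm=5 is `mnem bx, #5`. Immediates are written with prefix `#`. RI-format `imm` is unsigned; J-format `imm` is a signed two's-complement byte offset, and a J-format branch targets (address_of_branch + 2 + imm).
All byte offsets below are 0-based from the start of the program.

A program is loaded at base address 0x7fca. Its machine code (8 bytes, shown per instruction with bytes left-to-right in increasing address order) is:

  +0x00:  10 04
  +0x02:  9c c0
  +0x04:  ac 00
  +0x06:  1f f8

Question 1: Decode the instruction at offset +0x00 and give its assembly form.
jz #4

@+00  big-endian(10 04) = 0x1004
  op=0x1004>>12=0x1 ⇒ jz (J)
  imm@[11:0]=0x4 ⇒ #4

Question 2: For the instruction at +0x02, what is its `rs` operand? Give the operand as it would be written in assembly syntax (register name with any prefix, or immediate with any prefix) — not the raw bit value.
dx

off 0x02: read 9c c0 as big → 0x9cc0
  opcode bits[15:12]=0x9: plus/RR
  [11:9] rd=6 = bp
  [8:6] rs=3 = dx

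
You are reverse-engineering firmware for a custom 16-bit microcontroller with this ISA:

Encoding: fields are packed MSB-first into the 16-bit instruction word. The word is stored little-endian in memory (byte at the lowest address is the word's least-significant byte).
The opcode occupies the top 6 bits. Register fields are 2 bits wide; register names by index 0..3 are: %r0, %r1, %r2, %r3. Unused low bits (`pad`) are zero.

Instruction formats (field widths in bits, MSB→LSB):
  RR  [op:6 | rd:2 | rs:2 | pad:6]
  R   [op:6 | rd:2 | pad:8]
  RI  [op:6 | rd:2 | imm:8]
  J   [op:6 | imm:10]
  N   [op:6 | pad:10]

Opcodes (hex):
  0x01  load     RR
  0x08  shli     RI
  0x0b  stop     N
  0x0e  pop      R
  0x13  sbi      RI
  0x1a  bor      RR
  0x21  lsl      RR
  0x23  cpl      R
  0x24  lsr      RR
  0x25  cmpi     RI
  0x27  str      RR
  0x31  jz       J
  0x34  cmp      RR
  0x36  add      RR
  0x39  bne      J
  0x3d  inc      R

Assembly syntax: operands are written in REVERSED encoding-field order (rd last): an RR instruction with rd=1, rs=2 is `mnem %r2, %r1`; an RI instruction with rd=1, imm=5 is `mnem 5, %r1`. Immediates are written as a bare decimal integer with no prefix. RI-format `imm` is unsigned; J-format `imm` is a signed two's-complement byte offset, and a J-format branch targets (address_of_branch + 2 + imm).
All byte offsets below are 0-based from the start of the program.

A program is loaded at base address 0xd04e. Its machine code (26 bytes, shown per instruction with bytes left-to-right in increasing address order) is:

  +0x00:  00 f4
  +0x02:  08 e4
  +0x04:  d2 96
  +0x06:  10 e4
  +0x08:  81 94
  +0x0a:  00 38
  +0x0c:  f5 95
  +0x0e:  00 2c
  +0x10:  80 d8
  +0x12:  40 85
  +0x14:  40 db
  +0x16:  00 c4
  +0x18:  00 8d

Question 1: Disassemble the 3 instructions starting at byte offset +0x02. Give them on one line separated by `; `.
+0x02: 08 e4 ⇒ word 0xe408 (little)
  opcode bits[15:10]=0x39: bne/J
  imm@[9:0]=0x8 ⇒ 8
+0x04: d2 96 ⇒ word 0x96d2 (little)
  opcode bits[15:10]=0x25: cmpi/RI
  rd@[9:8]=0x2 ⇒ %r2
  imm@[7:0]=0xd2 ⇒ 210
+0x06: 10 e4 ⇒ word 0xe410 (little)
  opcode bits[15:10]=0x39: bne/J
  imm@[9:0]=0x10 ⇒ 16

bne 8; cmpi 210, %r2; bne 16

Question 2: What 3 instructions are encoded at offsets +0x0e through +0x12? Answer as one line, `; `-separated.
@+0e  little-endian(00 2c) = 0x2c00
  opcode bits[15:10]=0xb: stop/N
@+10  little-endian(80 d8) = 0xd880
  opcode bits[15:10]=0x36: add/RR
  [9:8] rd=0 = %r0
  [7:6] rs=2 = %r2
@+12  little-endian(40 85) = 0x8540
  opcode bits[15:10]=0x21: lsl/RR
  [9:8] rd=1 = %r1
  [7:6] rs=1 = %r1

stop; add %r2, %r0; lsl %r1, %r1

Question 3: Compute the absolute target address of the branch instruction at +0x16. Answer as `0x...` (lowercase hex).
[16] 00 c4 → 0xc400
  opcode bits[15:10]=0x31: jz/J
  imm: (w>>0)&0x3ff=0x0 → 0
  target = base 0xd04e + off 0x16 + 2 + imm 0 = 0xd066

0xd066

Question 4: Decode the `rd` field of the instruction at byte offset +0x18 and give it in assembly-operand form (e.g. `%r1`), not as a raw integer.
+0x18: 00 8d ⇒ word 0x8d00 (little)
  top 6b → 0x23 → cpl [R]
  rd@[9:8]=0x1 ⇒ %r1

%r1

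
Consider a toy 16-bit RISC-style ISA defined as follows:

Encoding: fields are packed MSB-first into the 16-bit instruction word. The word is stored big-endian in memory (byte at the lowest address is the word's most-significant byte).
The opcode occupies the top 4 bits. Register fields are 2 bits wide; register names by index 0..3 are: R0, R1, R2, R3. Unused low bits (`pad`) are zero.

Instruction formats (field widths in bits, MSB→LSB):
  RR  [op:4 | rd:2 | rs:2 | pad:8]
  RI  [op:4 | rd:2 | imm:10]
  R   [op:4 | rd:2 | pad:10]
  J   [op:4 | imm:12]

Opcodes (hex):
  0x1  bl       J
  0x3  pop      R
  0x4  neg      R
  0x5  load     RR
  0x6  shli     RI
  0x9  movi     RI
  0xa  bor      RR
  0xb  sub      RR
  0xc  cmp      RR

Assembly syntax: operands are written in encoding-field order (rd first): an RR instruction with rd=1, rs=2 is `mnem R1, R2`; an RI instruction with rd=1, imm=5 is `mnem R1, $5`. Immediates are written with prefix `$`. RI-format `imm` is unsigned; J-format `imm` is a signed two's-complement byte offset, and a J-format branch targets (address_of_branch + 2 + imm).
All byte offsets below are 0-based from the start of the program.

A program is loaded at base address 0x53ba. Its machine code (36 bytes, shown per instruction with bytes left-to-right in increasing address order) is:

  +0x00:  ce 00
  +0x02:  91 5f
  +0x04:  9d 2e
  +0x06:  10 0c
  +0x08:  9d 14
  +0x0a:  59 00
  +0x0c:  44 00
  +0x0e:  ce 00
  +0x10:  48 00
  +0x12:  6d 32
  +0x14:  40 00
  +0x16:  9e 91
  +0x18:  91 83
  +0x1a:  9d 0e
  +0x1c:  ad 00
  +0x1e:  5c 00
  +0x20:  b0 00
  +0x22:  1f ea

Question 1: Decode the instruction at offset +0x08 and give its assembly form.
off 0x08: read 9d 14 as big → 0x9d14
  opcode bits[15:12]=0x9: movi/RI
  rd: (w>>10)&0x3=0x3 → R3
  imm: (w>>0)&0x3ff=0x114 → $276

movi R3, $276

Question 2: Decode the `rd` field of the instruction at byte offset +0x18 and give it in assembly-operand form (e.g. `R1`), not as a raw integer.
[18] 91 83 → 0x9183
  opcode bits[15:12]=0x9: movi/RI
  [11:10] rd=0 = R0
  [9:0] imm=387 = $387

R0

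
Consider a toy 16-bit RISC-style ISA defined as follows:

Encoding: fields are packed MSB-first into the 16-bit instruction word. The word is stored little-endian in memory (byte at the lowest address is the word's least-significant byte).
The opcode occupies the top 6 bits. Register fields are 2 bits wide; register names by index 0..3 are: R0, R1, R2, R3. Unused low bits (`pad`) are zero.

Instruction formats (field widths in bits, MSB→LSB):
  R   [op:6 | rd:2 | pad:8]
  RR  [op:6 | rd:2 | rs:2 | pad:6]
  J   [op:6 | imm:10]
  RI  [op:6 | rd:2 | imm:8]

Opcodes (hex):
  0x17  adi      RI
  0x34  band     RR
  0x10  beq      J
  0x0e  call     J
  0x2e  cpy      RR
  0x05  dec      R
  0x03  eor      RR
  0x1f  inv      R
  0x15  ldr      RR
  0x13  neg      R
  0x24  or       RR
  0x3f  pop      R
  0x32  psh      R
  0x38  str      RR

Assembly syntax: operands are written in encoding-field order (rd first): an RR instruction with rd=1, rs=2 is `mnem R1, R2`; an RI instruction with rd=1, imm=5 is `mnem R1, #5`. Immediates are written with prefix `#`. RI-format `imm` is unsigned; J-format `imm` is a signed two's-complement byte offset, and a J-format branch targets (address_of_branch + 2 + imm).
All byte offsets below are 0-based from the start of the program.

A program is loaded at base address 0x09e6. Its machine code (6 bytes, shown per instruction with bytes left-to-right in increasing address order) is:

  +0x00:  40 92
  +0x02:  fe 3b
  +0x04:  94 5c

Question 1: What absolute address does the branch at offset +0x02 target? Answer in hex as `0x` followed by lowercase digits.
0x09e8

[02] fe 3b → 0x3bfe
  top 6b → 0xe → call [J]
  [9:0] imm=1022 (s10→-2) = #-2
  target = base 0x09e6 + off 0x02 + 2 + imm -2 = 0x09e8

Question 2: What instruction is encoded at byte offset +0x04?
+0x04: 94 5c ⇒ word 0x5c94 (little)
  top 6b → 0x17 → adi [RI]
  [9:8] rd=0 = R0
  [7:0] imm=148 = #148

adi R0, #148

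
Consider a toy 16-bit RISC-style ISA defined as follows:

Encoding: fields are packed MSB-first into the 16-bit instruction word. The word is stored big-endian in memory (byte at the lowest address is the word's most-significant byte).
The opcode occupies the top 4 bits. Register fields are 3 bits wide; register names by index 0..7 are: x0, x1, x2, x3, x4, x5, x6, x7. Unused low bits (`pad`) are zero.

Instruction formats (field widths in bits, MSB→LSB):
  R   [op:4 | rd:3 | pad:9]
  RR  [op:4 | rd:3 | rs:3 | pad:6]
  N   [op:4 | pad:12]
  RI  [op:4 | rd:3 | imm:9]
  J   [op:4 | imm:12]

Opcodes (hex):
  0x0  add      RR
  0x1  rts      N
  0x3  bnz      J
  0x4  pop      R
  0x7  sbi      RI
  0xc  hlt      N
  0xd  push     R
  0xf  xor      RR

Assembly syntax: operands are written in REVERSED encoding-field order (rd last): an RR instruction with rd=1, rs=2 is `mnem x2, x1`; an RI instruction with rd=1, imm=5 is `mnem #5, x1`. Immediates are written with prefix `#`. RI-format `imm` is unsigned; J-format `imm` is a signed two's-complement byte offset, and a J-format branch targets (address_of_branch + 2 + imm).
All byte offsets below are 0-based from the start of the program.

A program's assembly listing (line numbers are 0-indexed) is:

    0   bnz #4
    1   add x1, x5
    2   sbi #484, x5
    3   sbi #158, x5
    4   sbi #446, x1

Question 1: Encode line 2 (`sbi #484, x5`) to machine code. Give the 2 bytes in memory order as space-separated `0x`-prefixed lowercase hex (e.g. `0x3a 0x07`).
0x7b 0xe4

L2: sbi op=0x7:4|rd=5:3|imm=484:9 ⇒ 0x7be4 ⇒ big 7b e4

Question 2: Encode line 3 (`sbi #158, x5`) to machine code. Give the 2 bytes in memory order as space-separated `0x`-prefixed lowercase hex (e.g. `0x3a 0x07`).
0x7a 0x9e

line 3 (sbi): pack op=0x7:4|rd=5:3|imm=158:9 = 0x7a9e; big→ 7a 9e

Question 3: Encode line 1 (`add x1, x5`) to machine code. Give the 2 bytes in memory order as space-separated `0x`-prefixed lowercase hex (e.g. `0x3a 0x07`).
0x0a 0x40

L1: add op=0x0:4|rd=5:3|rs=1:3|pad=0:6 ⇒ 0x0a40 ⇒ big 0a 40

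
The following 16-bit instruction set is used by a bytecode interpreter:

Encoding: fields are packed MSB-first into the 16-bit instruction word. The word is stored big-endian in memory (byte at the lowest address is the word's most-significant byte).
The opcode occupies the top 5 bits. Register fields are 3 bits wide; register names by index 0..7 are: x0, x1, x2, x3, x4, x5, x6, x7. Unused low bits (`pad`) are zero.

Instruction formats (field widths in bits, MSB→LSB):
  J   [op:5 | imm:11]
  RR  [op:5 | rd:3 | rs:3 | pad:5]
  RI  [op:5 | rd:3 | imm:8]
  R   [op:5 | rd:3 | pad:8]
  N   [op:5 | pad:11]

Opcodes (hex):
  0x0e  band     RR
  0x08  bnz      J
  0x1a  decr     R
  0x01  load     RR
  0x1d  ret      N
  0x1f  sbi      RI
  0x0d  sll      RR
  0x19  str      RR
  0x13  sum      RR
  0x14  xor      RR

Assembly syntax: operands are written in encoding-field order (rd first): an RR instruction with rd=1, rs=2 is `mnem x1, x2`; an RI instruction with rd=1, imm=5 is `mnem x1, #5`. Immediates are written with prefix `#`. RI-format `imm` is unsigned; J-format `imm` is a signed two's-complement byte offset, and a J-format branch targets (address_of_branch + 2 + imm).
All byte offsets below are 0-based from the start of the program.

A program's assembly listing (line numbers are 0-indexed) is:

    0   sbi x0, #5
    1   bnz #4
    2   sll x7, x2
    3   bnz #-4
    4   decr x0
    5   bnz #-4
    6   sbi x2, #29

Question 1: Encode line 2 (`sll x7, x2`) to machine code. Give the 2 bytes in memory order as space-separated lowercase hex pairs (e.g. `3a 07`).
6f 40

line 2 (sll): pack op=0xd:5|rd=7:3|rs=2:3|pad=0:5 = 0x6f40; big→ 6f 40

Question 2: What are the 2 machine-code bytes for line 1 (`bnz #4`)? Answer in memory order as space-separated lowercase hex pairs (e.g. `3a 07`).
40 04

L1: bnz op=0x8:5|imm=4:11 ⇒ 0x4004 ⇒ big 40 04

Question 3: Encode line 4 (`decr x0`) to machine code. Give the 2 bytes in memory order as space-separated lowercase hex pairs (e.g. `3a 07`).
d0 00

4. decr fields op=0x1a:5|rd=0:3|pad=0:8 → word d000h → d0 00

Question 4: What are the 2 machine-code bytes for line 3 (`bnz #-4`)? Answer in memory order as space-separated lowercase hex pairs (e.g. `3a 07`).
3. bnz fields op=0x8:5|imm=-4:11 → word 47fch → 47 fc

47 fc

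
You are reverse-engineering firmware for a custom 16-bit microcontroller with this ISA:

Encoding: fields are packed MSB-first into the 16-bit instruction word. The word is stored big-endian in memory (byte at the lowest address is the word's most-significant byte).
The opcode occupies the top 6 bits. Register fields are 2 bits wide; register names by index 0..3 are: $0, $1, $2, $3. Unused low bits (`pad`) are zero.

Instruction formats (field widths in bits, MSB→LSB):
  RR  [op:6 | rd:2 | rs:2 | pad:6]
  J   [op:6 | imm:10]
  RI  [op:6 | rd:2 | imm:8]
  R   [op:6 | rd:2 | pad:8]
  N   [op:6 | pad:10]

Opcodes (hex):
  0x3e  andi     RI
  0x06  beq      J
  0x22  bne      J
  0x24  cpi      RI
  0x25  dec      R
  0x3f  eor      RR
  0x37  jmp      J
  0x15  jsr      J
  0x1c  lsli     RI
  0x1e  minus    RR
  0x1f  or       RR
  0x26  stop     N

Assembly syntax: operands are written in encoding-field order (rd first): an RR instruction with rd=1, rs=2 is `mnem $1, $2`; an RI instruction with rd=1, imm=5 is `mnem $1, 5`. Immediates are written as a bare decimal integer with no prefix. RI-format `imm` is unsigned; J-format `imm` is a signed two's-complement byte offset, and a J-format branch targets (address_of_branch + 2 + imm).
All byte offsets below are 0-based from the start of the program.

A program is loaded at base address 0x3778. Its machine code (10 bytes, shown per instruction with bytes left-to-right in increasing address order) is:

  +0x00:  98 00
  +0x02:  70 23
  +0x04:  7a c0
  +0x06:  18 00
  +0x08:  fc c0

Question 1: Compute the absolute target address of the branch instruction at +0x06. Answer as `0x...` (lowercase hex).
@+06  big-endian(18 00) = 0x1800
  top 6b → 0x6 → beq [J]
  imm: (w>>0)&0x3ff=0x0 → 0
  target = base 0x3778 + off 0x06 + 2 + imm 0 = 0x3780

0x3780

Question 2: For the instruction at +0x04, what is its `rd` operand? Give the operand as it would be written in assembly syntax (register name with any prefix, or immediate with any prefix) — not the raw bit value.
off 0x04: read 7a c0 as big → 0x7ac0
  opcode bits[15:10]=0x1e: minus/RR
  [9:8] rd=2 = $2
  [7:6] rs=3 = $3

$2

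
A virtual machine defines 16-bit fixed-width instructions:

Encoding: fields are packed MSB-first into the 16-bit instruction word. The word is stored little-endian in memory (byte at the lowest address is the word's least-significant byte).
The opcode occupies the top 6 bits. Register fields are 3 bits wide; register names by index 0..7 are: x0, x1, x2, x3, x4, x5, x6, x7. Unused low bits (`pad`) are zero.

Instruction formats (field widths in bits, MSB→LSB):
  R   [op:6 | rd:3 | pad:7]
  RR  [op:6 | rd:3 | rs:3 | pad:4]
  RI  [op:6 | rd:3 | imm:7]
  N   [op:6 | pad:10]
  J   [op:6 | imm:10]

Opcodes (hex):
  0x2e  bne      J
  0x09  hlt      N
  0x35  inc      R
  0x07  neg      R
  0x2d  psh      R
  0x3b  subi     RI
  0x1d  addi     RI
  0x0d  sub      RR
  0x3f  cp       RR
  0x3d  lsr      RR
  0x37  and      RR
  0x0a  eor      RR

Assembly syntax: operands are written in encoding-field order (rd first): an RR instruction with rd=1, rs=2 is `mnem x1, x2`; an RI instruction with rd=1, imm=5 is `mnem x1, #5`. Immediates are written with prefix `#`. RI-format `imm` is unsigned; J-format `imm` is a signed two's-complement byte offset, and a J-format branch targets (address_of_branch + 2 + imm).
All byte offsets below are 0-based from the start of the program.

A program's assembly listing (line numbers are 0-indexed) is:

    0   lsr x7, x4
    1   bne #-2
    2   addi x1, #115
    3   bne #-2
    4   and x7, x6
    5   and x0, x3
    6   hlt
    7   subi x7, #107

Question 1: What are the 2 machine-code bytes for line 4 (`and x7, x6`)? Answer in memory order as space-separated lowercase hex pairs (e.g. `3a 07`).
line 4 (and): pack op=0x37:6|rd=7:3|rs=6:3|pad=0:4 = 0xdfe0; little→ e0 df

e0 df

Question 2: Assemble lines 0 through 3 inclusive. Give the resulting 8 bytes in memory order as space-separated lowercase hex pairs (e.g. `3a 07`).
c0 f7 fe bb f3 74 fe bb

L0: lsr op=0x3d:6|rd=7:3|rs=4:3|pad=0:4 ⇒ 0xf7c0 ⇒ little c0 f7
L1: bne op=0x2e:6|imm=-2:10 ⇒ 0xbbfe ⇒ little fe bb
L2: addi op=0x1d:6|rd=1:3|imm=115:7 ⇒ 0x74f3 ⇒ little f3 74
L3: bne op=0x2e:6|imm=-2:10 ⇒ 0xbbfe ⇒ little fe bb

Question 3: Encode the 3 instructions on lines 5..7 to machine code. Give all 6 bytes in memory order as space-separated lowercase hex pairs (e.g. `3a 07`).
30 dc 00 24 eb ef

L5: and op=0x37:6|rd=0:3|rs=3:3|pad=0:4 ⇒ 0xdc30 ⇒ little 30 dc
L6: hlt op=0x9:6|pad=0:10 ⇒ 0x2400 ⇒ little 00 24
L7: subi op=0x3b:6|rd=7:3|imm=107:7 ⇒ 0xefeb ⇒ little eb ef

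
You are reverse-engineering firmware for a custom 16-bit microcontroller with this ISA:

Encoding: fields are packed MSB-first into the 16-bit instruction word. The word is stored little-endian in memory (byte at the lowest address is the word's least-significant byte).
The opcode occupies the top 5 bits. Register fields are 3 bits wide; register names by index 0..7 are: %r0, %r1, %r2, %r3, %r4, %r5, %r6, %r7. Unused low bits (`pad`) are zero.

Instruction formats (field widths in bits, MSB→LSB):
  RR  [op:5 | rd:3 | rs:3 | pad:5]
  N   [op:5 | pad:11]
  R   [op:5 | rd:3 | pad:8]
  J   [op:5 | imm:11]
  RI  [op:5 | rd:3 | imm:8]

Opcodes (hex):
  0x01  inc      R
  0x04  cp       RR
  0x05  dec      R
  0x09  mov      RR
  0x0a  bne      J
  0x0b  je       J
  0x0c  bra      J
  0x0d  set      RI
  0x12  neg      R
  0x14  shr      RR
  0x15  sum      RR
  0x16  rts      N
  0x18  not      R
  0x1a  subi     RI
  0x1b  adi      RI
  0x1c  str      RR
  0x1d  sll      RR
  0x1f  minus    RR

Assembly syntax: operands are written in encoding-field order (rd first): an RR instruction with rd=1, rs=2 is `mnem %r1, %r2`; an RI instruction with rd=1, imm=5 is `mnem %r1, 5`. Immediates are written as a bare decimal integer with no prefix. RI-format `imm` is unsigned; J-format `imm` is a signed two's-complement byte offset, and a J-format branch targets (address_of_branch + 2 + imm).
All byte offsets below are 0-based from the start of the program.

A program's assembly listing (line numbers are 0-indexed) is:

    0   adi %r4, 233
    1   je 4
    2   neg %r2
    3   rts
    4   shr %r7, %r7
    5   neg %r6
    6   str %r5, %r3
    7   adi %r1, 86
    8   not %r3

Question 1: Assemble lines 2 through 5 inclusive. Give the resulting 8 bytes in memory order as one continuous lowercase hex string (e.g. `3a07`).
009200b0e0a70096

line 2 (neg): pack op=0x12:5|rd=2:3|pad=0:8 = 0x9200; little→ 00 92
line 3 (rts): pack op=0x16:5|pad=0:11 = 0xb000; little→ 00 b0
line 4 (shr): pack op=0x14:5|rd=7:3|rs=7:3|pad=0:5 = 0xa7e0; little→ e0 a7
line 5 (neg): pack op=0x12:5|rd=6:3|pad=0:8 = 0x9600; little→ 00 96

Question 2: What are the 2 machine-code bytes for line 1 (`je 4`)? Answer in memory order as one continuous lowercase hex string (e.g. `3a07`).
line 1 (je): pack op=0xb:5|imm=4:11 = 0x5804; little→ 04 58

0458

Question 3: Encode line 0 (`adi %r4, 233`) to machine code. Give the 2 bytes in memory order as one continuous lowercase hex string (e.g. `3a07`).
e9dc

0. adi fields op=0x1b:5|rd=4:3|imm=233:8 → word dce9h → e9 dc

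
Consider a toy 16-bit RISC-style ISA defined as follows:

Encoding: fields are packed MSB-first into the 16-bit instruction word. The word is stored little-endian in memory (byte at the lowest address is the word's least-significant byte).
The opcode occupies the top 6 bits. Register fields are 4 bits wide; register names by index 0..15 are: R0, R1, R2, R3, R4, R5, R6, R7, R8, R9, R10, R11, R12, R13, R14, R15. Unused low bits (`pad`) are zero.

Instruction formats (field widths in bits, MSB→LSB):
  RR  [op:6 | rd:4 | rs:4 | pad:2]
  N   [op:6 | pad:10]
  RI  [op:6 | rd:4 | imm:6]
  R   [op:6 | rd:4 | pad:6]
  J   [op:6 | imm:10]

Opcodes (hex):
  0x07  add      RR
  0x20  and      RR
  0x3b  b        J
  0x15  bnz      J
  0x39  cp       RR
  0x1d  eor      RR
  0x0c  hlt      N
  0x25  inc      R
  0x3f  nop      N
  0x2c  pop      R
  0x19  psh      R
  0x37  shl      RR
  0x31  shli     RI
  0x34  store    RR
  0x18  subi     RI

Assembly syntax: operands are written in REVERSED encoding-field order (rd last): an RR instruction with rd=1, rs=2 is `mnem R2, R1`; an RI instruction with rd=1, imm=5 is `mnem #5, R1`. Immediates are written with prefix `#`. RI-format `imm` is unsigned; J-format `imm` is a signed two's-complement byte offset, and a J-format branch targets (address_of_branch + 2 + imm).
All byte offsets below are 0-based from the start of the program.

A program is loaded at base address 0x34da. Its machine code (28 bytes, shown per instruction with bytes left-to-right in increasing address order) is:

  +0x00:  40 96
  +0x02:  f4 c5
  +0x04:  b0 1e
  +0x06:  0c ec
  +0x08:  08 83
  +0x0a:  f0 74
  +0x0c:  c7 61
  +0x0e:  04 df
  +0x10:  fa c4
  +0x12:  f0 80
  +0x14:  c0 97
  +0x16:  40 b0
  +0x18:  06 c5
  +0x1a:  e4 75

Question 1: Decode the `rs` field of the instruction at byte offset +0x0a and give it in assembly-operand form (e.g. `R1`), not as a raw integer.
R12

[0a] f0 74 → 0x74f0
  top 6b → 0x1d → eor [RR]
  rd: (w>>6)&0xf=0x3 → R3
  rs: (w>>2)&0xf=0xc → R12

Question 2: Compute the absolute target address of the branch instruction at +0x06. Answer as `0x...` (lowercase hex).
0x34ee

off 0x06: read 0c ec as little → 0xec0c
  op=0xec0c>>10=0x3b ⇒ b (J)
  [9:0] imm=12 = #12
  target = base 0x34da + off 0x06 + 2 + imm 12 = 0x34ee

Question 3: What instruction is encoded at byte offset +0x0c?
subi #7, R7

+0x0c: c7 61 ⇒ word 0x61c7 (little)
  top 6b → 0x18 → subi [RI]
  [9:6] rd=7 = R7
  [5:0] imm=7 = #7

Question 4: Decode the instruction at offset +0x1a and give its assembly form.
+0x1a: e4 75 ⇒ word 0x75e4 (little)
  op=0x75e4>>10=0x1d ⇒ eor (RR)
  rd@[9:6]=0x7 ⇒ R7
  rs@[5:2]=0x9 ⇒ R9

eor R9, R7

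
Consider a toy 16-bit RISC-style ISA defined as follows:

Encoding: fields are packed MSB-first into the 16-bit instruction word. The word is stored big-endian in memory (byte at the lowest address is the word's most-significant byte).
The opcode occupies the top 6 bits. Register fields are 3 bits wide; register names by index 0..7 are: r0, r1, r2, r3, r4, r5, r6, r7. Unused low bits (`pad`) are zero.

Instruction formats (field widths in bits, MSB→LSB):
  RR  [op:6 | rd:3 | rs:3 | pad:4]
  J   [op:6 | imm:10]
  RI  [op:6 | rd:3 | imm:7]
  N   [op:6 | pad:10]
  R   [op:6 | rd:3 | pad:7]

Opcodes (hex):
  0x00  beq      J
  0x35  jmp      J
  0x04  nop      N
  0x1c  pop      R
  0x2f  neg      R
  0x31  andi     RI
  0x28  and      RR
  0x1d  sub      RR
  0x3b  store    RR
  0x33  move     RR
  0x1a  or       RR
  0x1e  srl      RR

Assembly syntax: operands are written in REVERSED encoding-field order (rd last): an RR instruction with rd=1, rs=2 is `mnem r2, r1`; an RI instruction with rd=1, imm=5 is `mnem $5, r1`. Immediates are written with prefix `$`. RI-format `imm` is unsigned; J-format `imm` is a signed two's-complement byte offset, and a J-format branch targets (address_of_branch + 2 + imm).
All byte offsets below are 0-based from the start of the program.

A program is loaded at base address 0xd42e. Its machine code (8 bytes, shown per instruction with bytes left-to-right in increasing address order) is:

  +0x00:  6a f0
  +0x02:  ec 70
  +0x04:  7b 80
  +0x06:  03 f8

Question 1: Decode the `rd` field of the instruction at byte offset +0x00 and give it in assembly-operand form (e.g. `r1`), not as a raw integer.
off 0x00: read 6a f0 as big → 0x6af0
  op=0x6af0>>10=0x1a ⇒ or (RR)
  [9:7] rd=5 = r5
  [6:4] rs=7 = r7

r5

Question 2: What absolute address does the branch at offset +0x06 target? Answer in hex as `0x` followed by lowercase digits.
0xd42e

[06] 03 f8 → 0x03f8
  opcode bits[15:10]=0x0: beq/J
  imm: (w>>0)&0x3ff=0x3f8 (s10→-8) → $-8
  target = base 0xd42e + off 0x06 + 2 + imm -8 = 0xd42e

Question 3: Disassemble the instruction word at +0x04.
+0x04: 7b 80 ⇒ word 0x7b80 (big)
  op=0x7b80>>10=0x1e ⇒ srl (RR)
  [9:7] rd=7 = r7
  [6:4] rs=0 = r0

srl r0, r7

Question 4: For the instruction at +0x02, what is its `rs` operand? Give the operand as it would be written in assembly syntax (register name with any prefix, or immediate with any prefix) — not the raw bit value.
r7

off 0x02: read ec 70 as big → 0xec70
  op=0xec70>>10=0x3b ⇒ store (RR)
  [9:7] rd=0 = r0
  [6:4] rs=7 = r7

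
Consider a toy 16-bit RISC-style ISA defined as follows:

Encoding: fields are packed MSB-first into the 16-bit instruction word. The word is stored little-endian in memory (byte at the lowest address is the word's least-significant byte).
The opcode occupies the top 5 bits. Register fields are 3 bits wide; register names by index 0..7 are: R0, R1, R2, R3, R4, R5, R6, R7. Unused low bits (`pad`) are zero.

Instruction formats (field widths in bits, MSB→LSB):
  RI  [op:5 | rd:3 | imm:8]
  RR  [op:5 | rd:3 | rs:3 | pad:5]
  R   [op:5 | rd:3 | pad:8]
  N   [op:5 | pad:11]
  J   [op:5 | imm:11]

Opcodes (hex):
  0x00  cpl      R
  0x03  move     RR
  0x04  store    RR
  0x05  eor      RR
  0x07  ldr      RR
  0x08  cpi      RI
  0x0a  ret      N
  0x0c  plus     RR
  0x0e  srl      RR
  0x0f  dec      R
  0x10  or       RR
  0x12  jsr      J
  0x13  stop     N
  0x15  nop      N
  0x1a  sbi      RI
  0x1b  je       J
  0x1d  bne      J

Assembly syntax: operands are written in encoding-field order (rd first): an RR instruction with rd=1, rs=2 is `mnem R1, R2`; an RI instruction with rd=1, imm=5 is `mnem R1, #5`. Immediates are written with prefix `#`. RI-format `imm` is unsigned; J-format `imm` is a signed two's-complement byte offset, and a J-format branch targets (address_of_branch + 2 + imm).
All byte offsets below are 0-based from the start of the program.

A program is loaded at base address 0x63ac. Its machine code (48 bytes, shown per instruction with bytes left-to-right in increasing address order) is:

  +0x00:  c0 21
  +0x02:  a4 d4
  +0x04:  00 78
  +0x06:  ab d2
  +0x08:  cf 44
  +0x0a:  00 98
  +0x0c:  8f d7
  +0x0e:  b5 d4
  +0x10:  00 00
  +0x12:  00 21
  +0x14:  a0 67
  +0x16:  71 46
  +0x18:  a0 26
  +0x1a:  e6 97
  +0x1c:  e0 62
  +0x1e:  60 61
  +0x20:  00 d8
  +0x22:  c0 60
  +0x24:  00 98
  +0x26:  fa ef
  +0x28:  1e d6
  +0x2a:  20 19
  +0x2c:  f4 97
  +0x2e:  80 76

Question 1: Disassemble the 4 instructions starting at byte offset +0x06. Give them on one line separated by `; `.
@+06  little-endian(ab d2) = 0xd2ab
  opcode bits[15:11]=0x1a: sbi/RI
  [10:8] rd=2 = R2
  [7:0] imm=171 = #171
@+08  little-endian(cf 44) = 0x44cf
  opcode bits[15:11]=0x8: cpi/RI
  [10:8] rd=4 = R4
  [7:0] imm=207 = #207
@+0a  little-endian(00 98) = 0x9800
  opcode bits[15:11]=0x13: stop/N
@+0c  little-endian(8f d7) = 0xd78f
  opcode bits[15:11]=0x1a: sbi/RI
  [10:8] rd=7 = R7
  [7:0] imm=143 = #143

sbi R2, #171; cpi R4, #207; stop; sbi R7, #143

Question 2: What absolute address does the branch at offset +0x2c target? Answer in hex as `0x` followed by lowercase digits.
off 0x2c: read f4 97 as little → 0x97f4
  op=0x97f4>>11=0x12 ⇒ jsr (J)
  [10:0] imm=2036 (s11→-12) = #-12
  target = base 0x63ac + off 0x2c + 2 + imm -12 = 0x63ce

0x63ce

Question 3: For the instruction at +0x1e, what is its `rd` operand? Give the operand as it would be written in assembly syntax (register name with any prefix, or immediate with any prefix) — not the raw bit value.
R1

off 0x1e: read 60 61 as little → 0x6160
  top 5b → 0xc → plus [RR]
  [10:8] rd=1 = R1
  [7:5] rs=3 = R3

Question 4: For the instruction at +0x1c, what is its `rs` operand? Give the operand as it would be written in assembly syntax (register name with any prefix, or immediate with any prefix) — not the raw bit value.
R7

[1c] e0 62 → 0x62e0
  top 5b → 0xc → plus [RR]
  rd: (w>>8)&0x7=0x2 → R2
  rs: (w>>5)&0x7=0x7 → R7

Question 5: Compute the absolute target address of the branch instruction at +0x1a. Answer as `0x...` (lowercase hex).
0x63ae

+0x1a: e6 97 ⇒ word 0x97e6 (little)
  top 5b → 0x12 → jsr [J]
  imm@[10:0]=0x7e6 (s11→-26) ⇒ #-26
  target = base 0x63ac + off 0x1a + 2 + imm -26 = 0x63ae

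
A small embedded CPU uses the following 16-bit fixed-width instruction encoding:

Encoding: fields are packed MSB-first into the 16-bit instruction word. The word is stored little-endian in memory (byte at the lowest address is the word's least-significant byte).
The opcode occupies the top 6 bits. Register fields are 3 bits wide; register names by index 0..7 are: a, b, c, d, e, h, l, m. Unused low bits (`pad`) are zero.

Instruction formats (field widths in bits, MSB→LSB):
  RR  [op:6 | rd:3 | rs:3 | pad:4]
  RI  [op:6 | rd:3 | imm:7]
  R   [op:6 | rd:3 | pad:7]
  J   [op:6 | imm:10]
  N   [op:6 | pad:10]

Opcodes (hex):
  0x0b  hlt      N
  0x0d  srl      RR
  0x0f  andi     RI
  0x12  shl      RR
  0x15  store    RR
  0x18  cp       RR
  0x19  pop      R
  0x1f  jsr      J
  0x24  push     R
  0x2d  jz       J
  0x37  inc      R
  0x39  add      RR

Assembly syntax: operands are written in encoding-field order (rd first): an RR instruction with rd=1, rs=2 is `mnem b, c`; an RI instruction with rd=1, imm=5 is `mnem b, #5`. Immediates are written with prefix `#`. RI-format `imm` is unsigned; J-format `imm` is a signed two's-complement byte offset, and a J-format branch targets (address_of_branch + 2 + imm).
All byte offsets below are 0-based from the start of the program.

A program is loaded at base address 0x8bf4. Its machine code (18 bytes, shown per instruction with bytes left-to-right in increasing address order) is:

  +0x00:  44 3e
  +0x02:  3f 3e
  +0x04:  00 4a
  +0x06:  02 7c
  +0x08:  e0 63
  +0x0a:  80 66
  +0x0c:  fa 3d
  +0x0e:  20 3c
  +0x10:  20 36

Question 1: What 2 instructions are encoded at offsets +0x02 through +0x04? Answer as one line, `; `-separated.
andi e, #63; shl e, a

[02] 3f 3e → 0x3e3f
  op=0x3e3f>>10=0xf ⇒ andi (RI)
  rd: (w>>7)&0x7=0x4 → e
  imm: (w>>0)&0x7f=0x3f → #63
[04] 00 4a → 0x4a00
  op=0x4a00>>10=0x12 ⇒ shl (RR)
  rd: (w>>7)&0x7=0x4 → e
  rs: (w>>4)&0x7=0x0 → a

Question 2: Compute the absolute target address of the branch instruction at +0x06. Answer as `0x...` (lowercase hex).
0x8bfe

+0x06: 02 7c ⇒ word 0x7c02 (little)
  op=0x7c02>>10=0x1f ⇒ jsr (J)
  [9:0] imm=2 = #2
  target = base 0x8bf4 + off 0x06 + 2 + imm 2 = 0x8bfe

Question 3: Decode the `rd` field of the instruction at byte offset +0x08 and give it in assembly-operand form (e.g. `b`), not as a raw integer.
m

@+08  little-endian(e0 63) = 0x63e0
  op=0x63e0>>10=0x18 ⇒ cp (RR)
  [9:7] rd=7 = m
  [6:4] rs=6 = l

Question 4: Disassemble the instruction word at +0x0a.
off 0x0a: read 80 66 as little → 0x6680
  top 6b → 0x19 → pop [R]
  rd: (w>>7)&0x7=0x5 → h

pop h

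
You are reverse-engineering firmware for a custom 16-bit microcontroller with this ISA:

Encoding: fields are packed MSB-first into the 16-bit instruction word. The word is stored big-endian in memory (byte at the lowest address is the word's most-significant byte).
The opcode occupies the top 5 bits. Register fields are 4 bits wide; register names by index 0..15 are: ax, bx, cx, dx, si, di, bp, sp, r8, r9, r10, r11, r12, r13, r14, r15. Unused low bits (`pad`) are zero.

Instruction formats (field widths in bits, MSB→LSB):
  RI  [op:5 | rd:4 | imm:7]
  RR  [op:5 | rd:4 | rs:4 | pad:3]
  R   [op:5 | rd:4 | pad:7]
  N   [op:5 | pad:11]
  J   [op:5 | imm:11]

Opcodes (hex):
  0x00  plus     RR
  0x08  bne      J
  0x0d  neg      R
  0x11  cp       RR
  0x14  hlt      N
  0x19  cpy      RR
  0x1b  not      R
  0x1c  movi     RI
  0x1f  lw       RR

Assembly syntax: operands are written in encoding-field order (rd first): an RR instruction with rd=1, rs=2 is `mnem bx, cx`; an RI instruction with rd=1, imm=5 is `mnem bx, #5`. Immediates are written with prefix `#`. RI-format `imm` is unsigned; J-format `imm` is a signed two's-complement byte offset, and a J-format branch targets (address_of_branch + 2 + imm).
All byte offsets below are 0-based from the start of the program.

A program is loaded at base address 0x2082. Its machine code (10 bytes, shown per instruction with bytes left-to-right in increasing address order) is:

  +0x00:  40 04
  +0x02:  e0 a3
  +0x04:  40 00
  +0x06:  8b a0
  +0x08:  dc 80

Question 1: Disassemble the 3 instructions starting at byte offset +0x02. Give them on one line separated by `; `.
movi bx, #35; bne #0; cp sp, si

+0x02: e0 a3 ⇒ word 0xe0a3 (big)
  opcode bits[15:11]=0x1c: movi/RI
  rd@[10:7]=0x1 ⇒ bx
  imm@[6:0]=0x23 ⇒ #35
+0x04: 40 00 ⇒ word 0x4000 (big)
  opcode bits[15:11]=0x8: bne/J
  imm@[10:0]=0x0 ⇒ #0
+0x06: 8b a0 ⇒ word 0x8ba0 (big)
  opcode bits[15:11]=0x11: cp/RR
  rd@[10:7]=0x7 ⇒ sp
  rs@[6:3]=0x4 ⇒ si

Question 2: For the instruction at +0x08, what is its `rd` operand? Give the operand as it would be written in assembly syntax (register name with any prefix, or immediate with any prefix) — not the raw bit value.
r9

+0x08: dc 80 ⇒ word 0xdc80 (big)
  opcode bits[15:11]=0x1b: not/R
  rd@[10:7]=0x9 ⇒ r9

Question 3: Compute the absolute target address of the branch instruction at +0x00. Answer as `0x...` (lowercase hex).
0x2088

@+00  big-endian(40 04) = 0x4004
  op=0x4004>>11=0x8 ⇒ bne (J)
  imm: (w>>0)&0x7ff=0x4 → #4
  target = base 0x2082 + off 0x00 + 2 + imm 4 = 0x2088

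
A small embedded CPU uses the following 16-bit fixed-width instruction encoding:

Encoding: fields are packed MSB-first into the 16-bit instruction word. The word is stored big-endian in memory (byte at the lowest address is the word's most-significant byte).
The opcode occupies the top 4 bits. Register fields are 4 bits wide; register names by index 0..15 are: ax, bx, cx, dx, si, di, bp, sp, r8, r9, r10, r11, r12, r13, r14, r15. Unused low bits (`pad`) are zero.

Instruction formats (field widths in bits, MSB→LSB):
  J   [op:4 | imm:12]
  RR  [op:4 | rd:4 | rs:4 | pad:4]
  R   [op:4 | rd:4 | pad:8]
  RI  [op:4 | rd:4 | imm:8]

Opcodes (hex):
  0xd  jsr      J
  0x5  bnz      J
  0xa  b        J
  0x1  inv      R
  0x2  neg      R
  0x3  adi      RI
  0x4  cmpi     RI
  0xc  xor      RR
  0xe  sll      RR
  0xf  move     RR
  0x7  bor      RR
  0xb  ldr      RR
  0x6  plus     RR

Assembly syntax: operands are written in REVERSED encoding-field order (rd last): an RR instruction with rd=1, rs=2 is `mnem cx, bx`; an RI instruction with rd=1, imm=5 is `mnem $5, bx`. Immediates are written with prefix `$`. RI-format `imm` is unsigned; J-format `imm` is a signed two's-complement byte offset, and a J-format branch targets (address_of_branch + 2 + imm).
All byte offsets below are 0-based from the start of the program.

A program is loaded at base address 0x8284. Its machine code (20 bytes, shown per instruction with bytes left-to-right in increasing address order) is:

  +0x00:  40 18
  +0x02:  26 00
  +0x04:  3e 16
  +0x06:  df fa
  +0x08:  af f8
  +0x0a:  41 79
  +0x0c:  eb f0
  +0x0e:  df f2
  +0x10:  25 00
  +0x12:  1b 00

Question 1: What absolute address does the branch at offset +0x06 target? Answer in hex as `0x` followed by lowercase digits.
+0x06: df fa ⇒ word 0xdffa (big)
  opcode bits[15:12]=0xd: jsr/J
  [11:0] imm=4090 (s12→-6) = $-6
  target = base 0x8284 + off 0x06 + 2 + imm -6 = 0x8286

0x8286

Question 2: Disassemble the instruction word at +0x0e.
@+0e  big-endian(df f2) = 0xdff2
  top 4b → 0xd → jsr [J]
  imm@[11:0]=0xff2 (s12→-14) ⇒ $-14

jsr $-14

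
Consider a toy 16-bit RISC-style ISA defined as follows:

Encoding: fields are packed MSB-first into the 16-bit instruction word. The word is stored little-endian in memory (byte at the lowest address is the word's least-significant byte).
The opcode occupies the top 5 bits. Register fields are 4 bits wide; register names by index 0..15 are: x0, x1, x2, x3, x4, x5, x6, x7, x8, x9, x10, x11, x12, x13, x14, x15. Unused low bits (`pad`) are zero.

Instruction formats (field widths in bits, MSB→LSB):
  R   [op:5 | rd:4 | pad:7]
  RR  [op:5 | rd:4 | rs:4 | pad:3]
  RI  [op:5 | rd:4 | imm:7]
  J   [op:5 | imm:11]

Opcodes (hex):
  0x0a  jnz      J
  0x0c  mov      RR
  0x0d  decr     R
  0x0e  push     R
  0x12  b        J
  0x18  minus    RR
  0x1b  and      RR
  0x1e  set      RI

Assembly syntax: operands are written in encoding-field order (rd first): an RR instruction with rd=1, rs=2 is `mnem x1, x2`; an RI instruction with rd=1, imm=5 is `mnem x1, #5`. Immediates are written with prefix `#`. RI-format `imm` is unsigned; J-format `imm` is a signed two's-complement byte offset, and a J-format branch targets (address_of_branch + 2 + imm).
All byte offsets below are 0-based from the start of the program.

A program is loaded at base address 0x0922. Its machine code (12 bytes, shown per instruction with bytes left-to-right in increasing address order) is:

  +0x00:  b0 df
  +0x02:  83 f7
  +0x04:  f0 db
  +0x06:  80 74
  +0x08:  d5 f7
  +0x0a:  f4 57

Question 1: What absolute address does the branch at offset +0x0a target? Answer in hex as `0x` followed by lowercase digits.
0x0922

off 0x0a: read f4 57 as little → 0x57f4
  top 5b → 0xa → jnz [J]
  imm: (w>>0)&0x7ff=0x7f4 (s11→-12) → #-12
  target = base 0x0922 + off 0x0a + 2 + imm -12 = 0x0922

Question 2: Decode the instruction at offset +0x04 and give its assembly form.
and x7, x14

@+04  little-endian(f0 db) = 0xdbf0
  op=0xdbf0>>11=0x1b ⇒ and (RR)
  rd: (w>>7)&0xf=0x7 → x7
  rs: (w>>3)&0xf=0xe → x14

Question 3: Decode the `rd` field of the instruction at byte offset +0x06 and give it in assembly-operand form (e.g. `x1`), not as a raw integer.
off 0x06: read 80 74 as little → 0x7480
  opcode bits[15:11]=0xe: push/R
  [10:7] rd=9 = x9

x9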